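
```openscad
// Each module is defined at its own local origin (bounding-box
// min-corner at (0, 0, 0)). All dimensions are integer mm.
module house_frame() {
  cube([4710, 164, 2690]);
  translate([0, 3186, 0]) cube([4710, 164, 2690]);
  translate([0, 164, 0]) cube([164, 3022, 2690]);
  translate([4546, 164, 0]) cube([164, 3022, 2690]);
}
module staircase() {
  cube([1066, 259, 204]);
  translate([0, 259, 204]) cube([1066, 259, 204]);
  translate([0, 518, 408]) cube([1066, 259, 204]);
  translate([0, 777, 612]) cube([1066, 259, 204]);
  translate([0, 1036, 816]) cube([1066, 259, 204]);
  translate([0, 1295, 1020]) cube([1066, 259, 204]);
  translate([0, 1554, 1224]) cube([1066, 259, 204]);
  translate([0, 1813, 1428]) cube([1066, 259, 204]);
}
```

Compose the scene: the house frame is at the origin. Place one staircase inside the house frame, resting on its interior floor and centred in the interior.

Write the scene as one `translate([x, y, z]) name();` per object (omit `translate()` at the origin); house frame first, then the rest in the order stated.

house_frame();
translate([1822, 639, 0]) staircase();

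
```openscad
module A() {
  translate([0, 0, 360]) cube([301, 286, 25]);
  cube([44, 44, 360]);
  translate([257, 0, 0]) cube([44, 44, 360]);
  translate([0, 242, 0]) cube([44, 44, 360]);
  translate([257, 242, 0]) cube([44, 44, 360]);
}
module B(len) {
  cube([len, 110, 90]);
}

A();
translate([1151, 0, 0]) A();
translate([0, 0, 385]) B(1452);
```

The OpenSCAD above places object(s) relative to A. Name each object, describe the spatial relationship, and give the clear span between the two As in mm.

Second stool starts at x = 1151; first ends at x = 301; clear span = 1151 − 301 = 850 mm.

A is a stool. B is a beam. A beam spans the tops of two stools. The clear span between the two stools is 850 mm.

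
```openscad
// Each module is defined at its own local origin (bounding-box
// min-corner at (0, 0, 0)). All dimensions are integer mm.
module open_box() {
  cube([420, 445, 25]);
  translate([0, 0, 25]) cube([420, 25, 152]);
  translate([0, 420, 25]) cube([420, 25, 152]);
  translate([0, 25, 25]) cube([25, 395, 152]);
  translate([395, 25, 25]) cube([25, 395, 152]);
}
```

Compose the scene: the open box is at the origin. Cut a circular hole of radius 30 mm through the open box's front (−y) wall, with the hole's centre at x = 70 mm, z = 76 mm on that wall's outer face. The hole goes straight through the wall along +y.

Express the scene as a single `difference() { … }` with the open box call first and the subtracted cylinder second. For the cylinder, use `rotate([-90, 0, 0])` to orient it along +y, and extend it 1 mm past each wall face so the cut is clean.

difference() {
  open_box();
  translate([70, -1, 76]) rotate([-90, 0, 0]) cylinder(h = 27, r = 30);
}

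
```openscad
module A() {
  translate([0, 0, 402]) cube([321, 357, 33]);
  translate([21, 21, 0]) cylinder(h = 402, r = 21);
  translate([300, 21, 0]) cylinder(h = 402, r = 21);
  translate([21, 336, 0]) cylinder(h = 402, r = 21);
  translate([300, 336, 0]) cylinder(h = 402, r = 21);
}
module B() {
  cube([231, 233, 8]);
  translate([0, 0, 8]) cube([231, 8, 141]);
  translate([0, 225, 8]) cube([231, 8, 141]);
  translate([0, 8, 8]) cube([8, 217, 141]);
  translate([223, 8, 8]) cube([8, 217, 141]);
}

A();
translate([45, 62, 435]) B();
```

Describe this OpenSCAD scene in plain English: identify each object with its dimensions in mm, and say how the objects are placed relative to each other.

A is a four-legged stool. The seat is 321×357 mm, 33 mm thick, top at z = 435 mm. It stands on four round legs, each 42 mm in diameter, from z = 0 to the seat underside, each leg's axis is inset half a diameter from the nearest pair of seat edges (so the leg's bounding box is flush with the corner).

B is an open-topped rectangular box: outside dimensions 231×233×149 mm, with a uniform wall and base thickness of 8 mm. The base is a full 231×233 slab on the floor; four walls sit on top of the base. The front and back walls (the −y and +y sides) span the full width; the two side walls fit between them.

The open box is on top of the stool, centred.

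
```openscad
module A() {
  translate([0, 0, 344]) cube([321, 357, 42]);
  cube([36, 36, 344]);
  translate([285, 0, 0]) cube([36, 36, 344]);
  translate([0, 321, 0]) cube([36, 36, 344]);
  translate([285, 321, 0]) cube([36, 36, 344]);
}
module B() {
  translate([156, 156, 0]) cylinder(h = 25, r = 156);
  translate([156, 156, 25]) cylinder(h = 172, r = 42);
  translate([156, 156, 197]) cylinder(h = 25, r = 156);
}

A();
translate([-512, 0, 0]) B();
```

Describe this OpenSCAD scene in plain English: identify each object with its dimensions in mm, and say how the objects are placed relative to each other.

A is a four-legged stool. The seat is 321×357 mm, 42 mm thick, top at z = 386 mm. It stands on four square legs, each 36×36 mm in cross-section, from z = 0 to the seat underside, each flush with a corner of the seat.

B is a spool: two coaxial disc flanges of radius 156 mm and thickness 25 mm, joined by a core cylinder of radius 42 mm and height 172 mm. The lower flange rests on z = 0 and the three cylinders share a vertical axis.

The spool is on the floor beside the stool on its −x side.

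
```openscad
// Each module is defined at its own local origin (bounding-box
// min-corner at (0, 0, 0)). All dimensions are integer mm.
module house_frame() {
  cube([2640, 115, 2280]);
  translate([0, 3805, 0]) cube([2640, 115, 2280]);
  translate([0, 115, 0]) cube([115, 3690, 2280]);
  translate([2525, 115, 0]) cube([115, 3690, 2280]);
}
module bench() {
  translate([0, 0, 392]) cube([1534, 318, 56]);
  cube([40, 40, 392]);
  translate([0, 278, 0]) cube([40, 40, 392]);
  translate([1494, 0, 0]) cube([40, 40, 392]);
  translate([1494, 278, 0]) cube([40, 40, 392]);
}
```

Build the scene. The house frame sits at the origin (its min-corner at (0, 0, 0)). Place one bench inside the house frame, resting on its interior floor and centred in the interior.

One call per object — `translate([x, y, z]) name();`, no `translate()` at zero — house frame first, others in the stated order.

house_frame();
translate([553, 1801, 0]) bench();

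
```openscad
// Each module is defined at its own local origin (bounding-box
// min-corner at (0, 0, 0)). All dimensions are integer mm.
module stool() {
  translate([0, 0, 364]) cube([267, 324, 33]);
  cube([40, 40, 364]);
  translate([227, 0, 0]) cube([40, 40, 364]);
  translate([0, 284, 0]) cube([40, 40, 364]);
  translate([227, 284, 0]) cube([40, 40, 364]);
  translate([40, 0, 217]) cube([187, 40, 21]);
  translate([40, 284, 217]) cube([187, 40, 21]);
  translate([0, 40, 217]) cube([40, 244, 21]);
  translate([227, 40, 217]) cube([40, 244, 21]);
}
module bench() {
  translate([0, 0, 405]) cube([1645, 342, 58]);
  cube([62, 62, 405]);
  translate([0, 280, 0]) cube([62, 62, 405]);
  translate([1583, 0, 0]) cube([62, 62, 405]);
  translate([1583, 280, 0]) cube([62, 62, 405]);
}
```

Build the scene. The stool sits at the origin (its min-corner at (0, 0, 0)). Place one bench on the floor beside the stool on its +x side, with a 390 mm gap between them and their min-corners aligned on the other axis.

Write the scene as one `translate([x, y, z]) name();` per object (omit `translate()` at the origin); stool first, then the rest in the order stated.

stool();
translate([657, 0, 0]) bench();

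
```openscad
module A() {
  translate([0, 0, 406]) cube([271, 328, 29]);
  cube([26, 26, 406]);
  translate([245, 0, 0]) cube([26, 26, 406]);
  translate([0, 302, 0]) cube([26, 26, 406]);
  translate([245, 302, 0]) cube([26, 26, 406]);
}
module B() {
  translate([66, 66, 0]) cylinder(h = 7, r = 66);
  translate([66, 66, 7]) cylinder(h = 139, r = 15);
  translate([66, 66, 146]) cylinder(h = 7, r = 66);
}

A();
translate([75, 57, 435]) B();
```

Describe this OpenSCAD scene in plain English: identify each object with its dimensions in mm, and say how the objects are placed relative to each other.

A is a four-legged stool. The seat is a 271×328×29 mm slab whose top surface is at z = 435 mm; four square legs, each 26×26 mm in cross-section, run from the floor (z = 0) to the underside of the seat, each flush with a corner of the seat.

B is a spool: two coaxial disc flanges of radius 66 mm and thickness 7 mm, joined by a core cylinder of radius 15 mm and height 139 mm. The lower flange rests on z = 0 and the three cylinders share a vertical axis.

The spool is on top of the stool.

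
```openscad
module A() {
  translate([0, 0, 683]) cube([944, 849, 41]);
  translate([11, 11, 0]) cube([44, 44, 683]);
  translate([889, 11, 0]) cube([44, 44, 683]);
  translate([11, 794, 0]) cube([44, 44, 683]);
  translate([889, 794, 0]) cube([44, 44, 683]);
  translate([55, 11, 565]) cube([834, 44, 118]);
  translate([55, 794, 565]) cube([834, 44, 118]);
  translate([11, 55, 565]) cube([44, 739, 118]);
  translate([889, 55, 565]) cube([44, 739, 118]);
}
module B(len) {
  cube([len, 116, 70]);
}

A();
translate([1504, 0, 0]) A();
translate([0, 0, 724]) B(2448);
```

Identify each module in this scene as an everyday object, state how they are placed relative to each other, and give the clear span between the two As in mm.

A is a table. B is a beam. A beam spans the tops of two tables. The clear span between the two tables is 560 mm.

Second table starts at x = 1504; first ends at x = 944; clear span = 1504 − 944 = 560 mm.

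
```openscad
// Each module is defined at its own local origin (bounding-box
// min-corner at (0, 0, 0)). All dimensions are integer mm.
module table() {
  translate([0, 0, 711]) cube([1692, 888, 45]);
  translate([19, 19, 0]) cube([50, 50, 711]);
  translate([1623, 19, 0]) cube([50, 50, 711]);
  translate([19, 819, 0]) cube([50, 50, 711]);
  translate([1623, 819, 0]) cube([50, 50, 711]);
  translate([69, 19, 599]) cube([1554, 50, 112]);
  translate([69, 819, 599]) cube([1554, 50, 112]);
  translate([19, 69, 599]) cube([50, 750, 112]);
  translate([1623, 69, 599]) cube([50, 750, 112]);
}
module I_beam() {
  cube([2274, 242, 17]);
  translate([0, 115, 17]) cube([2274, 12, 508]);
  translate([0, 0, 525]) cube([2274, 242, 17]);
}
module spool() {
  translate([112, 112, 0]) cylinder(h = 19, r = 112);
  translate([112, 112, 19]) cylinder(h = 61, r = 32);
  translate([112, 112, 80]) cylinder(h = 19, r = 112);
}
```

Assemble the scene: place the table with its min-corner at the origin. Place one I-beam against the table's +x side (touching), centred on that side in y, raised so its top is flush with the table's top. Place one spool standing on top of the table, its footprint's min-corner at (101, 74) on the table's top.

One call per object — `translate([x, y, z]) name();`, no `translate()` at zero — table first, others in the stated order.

table();
translate([1692, 323, 214]) I_beam();
translate([101, 74, 756]) spool();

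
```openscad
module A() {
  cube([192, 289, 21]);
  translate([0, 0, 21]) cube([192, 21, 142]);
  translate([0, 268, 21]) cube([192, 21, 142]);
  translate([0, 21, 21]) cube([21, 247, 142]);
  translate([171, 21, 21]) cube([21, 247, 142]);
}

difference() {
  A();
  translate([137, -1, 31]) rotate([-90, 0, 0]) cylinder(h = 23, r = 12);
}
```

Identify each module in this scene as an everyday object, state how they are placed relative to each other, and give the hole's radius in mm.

The subtracted cylinder has r = 12 mm.

A is an open box. The open box has a circular hole through its front wall. The hole's radius is 12 mm.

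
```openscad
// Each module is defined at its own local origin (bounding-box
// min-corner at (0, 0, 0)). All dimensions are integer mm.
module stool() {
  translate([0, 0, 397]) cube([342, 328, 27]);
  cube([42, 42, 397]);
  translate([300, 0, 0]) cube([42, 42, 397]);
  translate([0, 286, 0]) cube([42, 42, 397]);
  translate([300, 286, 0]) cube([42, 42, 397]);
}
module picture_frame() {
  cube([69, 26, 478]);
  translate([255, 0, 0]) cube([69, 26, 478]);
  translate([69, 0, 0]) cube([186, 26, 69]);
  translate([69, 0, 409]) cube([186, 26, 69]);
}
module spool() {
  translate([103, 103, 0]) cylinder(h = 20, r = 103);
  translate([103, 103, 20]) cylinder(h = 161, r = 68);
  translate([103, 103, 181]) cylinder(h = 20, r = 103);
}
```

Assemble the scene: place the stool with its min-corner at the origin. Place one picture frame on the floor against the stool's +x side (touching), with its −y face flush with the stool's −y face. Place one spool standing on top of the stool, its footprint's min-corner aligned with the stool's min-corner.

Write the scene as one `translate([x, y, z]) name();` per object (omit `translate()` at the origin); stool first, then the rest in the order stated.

stool();
translate([342, 0, 0]) picture_frame();
translate([0, 0, 424]) spool();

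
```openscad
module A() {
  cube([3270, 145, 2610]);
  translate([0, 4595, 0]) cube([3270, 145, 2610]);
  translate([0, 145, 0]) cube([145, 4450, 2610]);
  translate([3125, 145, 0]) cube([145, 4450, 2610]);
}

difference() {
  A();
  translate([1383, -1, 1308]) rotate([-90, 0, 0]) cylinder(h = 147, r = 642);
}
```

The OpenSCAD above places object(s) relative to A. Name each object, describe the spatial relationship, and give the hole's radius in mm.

A is a house frame. The house frame has a circular hole through its front wall. The hole's radius is 642 mm.

The subtracted cylinder has r = 642 mm.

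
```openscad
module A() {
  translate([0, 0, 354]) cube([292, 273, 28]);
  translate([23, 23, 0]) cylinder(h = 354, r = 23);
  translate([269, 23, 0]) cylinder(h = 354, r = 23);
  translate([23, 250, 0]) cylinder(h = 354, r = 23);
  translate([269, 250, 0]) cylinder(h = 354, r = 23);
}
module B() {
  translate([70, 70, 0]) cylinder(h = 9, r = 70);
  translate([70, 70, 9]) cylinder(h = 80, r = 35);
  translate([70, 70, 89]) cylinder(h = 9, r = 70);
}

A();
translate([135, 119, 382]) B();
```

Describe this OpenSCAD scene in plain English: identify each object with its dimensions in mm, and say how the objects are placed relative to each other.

A is a four-legged stool. The seat is a 292×273×28 mm slab whose top surface is at z = 382 mm; four round legs, each 46 mm in diameter, run from the floor (z = 0) to the underside of the seat, each leg's axis is inset half a diameter from the nearest pair of seat edges (so the leg's bounding box is flush with the corner).

B is a spool: two coaxial disc flanges of radius 70 mm and thickness 9 mm, joined by a core cylinder of radius 35 mm and height 80 mm. The lower flange rests on z = 0 and the three cylinders share a vertical axis.

The spool is on top of the stool.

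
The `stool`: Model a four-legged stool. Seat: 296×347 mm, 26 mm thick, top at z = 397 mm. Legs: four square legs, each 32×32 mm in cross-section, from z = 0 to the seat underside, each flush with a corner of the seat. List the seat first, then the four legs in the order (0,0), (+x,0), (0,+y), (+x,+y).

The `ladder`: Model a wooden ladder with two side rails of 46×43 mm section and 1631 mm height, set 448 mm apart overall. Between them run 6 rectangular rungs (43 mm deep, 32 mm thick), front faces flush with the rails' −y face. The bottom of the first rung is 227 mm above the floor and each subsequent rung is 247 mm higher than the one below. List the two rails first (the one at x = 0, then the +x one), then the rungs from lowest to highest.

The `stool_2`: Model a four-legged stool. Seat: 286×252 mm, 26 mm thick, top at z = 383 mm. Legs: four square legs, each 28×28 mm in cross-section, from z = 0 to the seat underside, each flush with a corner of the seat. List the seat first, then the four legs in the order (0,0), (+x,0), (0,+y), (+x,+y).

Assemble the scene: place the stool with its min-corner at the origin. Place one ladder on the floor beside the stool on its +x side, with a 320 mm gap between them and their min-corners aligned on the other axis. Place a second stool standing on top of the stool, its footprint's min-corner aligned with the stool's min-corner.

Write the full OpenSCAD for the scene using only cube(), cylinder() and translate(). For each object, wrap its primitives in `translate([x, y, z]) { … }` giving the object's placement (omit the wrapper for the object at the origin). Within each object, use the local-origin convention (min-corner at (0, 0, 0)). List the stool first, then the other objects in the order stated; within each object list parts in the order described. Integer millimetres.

translate([0, 0, 371]) cube([296, 347, 26]);
cube([32, 32, 371]);
translate([264, 0, 0]) cube([32, 32, 371]);
translate([0, 315, 0]) cube([32, 32, 371]);
translate([264, 315, 0]) cube([32, 32, 371]);
translate([616, 0, 0]) {
  cube([46, 43, 1631]);
  translate([402, 0, 0]) cube([46, 43, 1631]);
  translate([46, 0, 227]) cube([356, 43, 32]);
  translate([46, 0, 474]) cube([356, 43, 32]);
  translate([46, 0, 721]) cube([356, 43, 32]);
  translate([46, 0, 968]) cube([356, 43, 32]);
  translate([46, 0, 1215]) cube([356, 43, 32]);
  translate([46, 0, 1462]) cube([356, 43, 32]);
}
translate([0, 0, 397]) {
  translate([0, 0, 357]) cube([286, 252, 26]);
  cube([28, 28, 357]);
  translate([258, 0, 0]) cube([28, 28, 357]);
  translate([0, 224, 0]) cube([28, 28, 357]);
  translate([258, 224, 0]) cube([28, 28, 357]);
}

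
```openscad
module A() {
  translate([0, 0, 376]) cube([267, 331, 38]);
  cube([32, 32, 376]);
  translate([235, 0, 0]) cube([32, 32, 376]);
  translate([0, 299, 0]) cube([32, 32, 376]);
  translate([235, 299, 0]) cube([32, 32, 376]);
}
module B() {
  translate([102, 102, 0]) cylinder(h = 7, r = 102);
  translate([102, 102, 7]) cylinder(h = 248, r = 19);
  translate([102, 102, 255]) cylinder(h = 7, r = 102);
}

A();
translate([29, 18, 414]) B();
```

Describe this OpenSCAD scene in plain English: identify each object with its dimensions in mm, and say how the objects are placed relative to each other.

A is a four-legged stool. The seat is a 267×331×38 mm slab whose top surface is at z = 414 mm; four square legs, each 32×32 mm in cross-section, run from the floor (z = 0) to the underside of the seat, each flush with a corner of the seat.

B is a spool: two coaxial disc flanges of radius 102 mm and thickness 7 mm, joined by a core cylinder of radius 19 mm and height 248 mm. The lower flange rests on z = 0 and the three cylinders share a vertical axis.

The spool is on top of the stool.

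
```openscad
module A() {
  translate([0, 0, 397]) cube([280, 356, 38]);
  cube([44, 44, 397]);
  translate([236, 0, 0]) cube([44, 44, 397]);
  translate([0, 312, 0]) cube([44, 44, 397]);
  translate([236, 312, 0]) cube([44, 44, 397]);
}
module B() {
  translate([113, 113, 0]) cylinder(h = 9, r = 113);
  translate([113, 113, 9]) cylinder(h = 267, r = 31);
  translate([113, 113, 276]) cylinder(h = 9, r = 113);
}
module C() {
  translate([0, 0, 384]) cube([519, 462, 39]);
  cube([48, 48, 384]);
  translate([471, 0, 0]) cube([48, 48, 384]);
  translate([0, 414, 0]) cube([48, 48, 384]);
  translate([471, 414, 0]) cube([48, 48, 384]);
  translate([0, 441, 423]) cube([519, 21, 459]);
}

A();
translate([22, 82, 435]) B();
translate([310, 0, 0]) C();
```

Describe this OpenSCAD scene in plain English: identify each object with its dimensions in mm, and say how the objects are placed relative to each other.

A is a four-legged stool. The seat is a 280×356×38 mm slab whose top surface is at z = 435 mm; four square legs, each 44×44 mm in cross-section, run from the floor (z = 0) to the underside of the seat, each flush with a corner of the seat.

B is a spool: two coaxial disc flanges of radius 113 mm and thickness 9 mm, joined by a core cylinder of radius 31 mm and height 267 mm. The lower flange rests on z = 0 and the three cylinders share a vertical axis.

C is a chair: 519×462 mm seat, 39 mm thick, top at z = 423 mm, on four 48 mm square corner legs flush with the seat edges. A 21 mm thick backrest slab spans the full seat width, extending 459 mm above the seat top, its back face flush with the seat's +y edge.

The spool is on top of the stool. The chair is on the floor beside the stool on its +x side.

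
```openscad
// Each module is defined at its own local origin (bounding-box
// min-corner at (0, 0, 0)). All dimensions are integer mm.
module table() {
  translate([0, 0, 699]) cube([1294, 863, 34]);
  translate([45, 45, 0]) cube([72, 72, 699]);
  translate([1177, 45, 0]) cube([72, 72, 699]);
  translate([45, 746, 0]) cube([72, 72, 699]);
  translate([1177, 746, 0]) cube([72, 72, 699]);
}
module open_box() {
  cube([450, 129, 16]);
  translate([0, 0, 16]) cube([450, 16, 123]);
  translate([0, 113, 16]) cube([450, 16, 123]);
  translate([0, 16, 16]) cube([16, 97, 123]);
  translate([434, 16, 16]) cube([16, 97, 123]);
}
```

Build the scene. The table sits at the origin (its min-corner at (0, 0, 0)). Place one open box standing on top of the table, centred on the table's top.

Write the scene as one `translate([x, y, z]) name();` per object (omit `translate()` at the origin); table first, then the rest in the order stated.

table();
translate([422, 367, 733]) open_box();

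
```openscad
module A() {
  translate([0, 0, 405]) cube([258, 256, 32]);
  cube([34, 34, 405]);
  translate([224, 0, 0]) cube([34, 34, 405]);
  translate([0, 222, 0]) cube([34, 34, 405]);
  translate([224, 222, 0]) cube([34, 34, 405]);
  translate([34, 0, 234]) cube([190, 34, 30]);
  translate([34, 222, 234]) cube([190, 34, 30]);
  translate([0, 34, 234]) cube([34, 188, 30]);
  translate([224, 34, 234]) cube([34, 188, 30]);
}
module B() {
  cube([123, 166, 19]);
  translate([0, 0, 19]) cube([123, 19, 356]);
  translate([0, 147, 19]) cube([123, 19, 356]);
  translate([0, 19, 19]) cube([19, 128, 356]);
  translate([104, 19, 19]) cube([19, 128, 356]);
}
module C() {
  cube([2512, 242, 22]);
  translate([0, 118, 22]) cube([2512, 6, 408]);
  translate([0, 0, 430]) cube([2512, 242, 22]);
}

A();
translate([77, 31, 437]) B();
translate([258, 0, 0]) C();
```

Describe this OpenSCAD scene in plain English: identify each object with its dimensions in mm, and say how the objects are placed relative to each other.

A is a four-legged stool. The seat is 258×256 mm, 32 mm thick, top at z = 437 mm. It stands on four square legs, each 34×34 mm in cross-section, from z = 0 to the seat underside, each flush with a corner of the seat. Four stretchers, 34 mm wide and 30 mm tall, connect adjacent legs with their undersides at z = 234 mm, each running between the inner faces of the legs it joins and aligned with the legs' outer faces on the other axis.

B is an open-topped rectangular box: outside dimensions 123×166×375 mm, with a uniform wall and base thickness of 19 mm. The base is a full 123×166 slab on the floor; four walls sit on top of the base. The front and back walls (the −y and +y sides) span the full width; the two side walls fit between them.

C is an I-beam lying along x, 2512 mm long. Overall section height 452 mm. Two flanges 242 mm wide (y) and 22 mm thick, one on the floor and one at the top; a web 6 mm thick runs between them, centred on the flange width.

The open box is on top of the stool. The I-beam is against the stool's +x side, with their −y faces flush.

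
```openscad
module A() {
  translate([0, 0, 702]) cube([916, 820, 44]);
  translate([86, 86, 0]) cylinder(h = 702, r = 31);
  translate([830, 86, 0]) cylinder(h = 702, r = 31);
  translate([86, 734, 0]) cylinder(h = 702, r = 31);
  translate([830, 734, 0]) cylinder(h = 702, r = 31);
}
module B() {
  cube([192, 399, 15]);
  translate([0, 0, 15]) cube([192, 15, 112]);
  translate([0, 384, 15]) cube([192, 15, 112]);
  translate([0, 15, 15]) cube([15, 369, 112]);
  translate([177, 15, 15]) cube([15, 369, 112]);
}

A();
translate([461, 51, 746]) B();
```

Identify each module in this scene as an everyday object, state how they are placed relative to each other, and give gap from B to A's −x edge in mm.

A is a table. B is an open box. The open box is on top of the table. The gap from the open box to the table's −x edge is 461 mm.

The open box's min-x is at 461; the table's min-x is 0; gap = 461 mm.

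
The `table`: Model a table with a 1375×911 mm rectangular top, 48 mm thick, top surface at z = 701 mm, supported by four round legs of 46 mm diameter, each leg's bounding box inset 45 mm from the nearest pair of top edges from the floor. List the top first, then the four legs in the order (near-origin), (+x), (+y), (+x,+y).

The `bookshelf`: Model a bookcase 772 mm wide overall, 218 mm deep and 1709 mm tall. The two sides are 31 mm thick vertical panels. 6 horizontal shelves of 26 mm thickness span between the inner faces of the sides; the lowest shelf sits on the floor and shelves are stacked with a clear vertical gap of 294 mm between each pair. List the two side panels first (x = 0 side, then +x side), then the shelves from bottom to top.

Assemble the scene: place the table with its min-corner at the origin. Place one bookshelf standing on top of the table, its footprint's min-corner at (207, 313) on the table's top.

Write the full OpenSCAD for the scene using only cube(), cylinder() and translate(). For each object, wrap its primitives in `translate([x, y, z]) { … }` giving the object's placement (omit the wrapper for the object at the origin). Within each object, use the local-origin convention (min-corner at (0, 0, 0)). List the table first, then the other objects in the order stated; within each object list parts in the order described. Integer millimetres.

translate([0, 0, 653]) cube([1375, 911, 48]);
translate([68, 68, 0]) cylinder(h = 653, r = 23);
translate([1307, 68, 0]) cylinder(h = 653, r = 23);
translate([68, 843, 0]) cylinder(h = 653, r = 23);
translate([1307, 843, 0]) cylinder(h = 653, r = 23);
translate([207, 313, 701]) {
  cube([31, 218, 1709]);
  translate([741, 0, 0]) cube([31, 218, 1709]);
  translate([31, 0, 0]) cube([710, 218, 26]);
  translate([31, 0, 320]) cube([710, 218, 26]);
  translate([31, 0, 640]) cube([710, 218, 26]);
  translate([31, 0, 960]) cube([710, 218, 26]);
  translate([31, 0, 1280]) cube([710, 218, 26]);
  translate([31, 0, 1600]) cube([710, 218, 26]);
}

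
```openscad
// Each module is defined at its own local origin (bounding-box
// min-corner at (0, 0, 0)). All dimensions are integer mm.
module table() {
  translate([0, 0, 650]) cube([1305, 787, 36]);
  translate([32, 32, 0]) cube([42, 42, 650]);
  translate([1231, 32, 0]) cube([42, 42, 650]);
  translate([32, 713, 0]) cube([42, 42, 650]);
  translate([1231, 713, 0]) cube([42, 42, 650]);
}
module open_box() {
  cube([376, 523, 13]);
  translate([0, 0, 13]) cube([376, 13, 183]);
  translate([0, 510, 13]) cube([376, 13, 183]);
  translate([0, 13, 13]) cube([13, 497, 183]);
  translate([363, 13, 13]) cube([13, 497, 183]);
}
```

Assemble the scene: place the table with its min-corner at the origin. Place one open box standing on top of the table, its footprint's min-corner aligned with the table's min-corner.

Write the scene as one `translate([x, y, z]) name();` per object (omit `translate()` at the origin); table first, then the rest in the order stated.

table();
translate([0, 0, 686]) open_box();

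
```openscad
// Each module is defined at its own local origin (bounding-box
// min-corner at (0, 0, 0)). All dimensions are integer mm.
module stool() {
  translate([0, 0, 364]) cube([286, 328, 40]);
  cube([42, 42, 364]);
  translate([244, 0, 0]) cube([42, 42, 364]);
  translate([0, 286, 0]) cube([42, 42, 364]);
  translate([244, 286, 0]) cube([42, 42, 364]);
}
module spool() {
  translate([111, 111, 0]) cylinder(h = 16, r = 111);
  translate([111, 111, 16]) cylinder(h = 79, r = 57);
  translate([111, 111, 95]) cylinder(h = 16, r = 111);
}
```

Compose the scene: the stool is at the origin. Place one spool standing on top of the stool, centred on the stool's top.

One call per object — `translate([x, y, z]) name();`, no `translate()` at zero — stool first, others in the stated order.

stool();
translate([32, 53, 404]) spool();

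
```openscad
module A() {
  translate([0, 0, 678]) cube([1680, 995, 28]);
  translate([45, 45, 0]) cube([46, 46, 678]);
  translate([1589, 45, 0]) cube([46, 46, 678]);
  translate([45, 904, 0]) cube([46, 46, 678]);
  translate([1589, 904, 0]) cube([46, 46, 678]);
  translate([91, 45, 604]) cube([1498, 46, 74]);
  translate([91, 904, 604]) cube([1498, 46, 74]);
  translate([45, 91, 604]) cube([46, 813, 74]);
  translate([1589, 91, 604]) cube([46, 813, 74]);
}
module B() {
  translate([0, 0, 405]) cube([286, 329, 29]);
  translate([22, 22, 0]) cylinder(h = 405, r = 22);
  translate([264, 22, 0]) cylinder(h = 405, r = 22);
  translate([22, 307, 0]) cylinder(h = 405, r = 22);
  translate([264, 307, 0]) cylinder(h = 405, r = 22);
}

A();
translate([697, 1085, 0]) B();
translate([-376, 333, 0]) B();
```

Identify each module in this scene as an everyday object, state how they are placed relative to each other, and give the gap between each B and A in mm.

Each stool's nearest face is 90 mm from the table's bounding box.

A is a table. B is a stool. Two stools sit around the table at the +y, −x sides. The gap between each stool and the table is 90 mm.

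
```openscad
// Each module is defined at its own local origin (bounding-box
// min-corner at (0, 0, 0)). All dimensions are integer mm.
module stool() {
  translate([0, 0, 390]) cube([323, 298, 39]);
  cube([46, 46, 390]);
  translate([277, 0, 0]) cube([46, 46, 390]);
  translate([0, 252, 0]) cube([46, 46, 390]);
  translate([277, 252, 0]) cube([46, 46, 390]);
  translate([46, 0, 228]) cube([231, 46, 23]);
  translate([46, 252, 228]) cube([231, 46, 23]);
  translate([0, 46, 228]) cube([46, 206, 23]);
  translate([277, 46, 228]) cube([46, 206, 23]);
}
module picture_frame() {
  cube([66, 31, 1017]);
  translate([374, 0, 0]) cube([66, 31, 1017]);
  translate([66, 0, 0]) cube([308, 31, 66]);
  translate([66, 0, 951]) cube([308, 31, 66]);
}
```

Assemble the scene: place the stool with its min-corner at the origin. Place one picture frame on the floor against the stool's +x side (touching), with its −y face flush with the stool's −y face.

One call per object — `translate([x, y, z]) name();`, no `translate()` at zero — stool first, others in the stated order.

stool();
translate([323, 0, 0]) picture_frame();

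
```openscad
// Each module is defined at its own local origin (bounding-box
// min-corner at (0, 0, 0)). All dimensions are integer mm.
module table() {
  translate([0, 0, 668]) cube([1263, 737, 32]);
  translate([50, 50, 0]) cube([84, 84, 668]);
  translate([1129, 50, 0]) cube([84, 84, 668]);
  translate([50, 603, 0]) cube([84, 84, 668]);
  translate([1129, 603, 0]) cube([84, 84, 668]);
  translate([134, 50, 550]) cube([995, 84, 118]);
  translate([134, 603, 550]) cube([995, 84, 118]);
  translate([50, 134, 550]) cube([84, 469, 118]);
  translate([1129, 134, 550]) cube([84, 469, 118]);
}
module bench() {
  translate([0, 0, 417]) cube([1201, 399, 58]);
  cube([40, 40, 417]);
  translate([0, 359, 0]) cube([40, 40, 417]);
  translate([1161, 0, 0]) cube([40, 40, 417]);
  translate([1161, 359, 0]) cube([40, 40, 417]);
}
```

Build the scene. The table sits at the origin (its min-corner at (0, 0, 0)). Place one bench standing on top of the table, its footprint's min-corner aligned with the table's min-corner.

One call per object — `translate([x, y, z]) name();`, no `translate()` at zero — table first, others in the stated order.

table();
translate([0, 0, 700]) bench();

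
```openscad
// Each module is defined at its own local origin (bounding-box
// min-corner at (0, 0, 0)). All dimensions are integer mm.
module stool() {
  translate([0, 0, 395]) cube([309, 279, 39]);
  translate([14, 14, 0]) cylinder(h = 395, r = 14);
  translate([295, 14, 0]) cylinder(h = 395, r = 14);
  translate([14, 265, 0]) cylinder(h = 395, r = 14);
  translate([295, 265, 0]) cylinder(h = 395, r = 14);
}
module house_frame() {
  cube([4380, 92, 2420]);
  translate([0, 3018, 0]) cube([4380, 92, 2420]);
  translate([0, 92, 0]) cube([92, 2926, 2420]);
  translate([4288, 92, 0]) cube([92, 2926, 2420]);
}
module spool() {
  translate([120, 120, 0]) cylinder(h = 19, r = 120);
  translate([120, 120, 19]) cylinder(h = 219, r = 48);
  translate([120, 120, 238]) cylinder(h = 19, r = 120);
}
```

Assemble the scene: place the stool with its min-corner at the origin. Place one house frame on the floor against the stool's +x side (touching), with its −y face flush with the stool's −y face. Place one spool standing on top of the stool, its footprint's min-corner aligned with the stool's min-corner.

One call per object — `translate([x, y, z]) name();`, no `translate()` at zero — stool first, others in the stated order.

stool();
translate([309, 0, 0]) house_frame();
translate([0, 0, 434]) spool();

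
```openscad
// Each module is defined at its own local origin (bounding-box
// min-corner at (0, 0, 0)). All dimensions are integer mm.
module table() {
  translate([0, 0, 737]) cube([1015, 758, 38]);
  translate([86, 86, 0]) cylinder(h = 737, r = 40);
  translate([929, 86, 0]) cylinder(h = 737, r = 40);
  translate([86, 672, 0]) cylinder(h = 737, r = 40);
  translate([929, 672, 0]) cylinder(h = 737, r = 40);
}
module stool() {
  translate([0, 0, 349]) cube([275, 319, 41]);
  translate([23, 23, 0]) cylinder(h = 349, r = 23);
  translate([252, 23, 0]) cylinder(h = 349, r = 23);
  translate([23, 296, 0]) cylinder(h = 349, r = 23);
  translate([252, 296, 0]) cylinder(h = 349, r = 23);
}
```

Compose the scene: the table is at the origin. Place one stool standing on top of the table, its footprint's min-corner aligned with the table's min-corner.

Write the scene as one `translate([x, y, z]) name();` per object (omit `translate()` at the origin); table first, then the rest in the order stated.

table();
translate([0, 0, 775]) stool();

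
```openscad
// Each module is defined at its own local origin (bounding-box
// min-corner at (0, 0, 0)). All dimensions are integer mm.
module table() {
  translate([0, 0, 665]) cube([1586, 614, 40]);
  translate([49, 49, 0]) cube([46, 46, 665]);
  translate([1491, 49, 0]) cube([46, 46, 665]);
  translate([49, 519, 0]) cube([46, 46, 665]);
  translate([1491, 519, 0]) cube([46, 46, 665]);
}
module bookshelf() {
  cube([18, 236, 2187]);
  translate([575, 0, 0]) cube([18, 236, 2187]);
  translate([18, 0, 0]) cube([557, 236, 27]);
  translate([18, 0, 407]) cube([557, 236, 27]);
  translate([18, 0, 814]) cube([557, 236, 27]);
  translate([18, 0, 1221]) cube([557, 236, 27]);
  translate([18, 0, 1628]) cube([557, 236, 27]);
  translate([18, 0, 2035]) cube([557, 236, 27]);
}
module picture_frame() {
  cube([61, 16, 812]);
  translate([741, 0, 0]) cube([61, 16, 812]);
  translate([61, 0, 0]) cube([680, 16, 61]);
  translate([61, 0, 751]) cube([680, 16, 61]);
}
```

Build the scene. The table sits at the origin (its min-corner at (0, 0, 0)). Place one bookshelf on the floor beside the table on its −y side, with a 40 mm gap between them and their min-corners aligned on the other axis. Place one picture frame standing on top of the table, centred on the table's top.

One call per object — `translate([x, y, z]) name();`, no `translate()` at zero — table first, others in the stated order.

table();
translate([0, -276, 0]) bookshelf();
translate([392, 299, 705]) picture_frame();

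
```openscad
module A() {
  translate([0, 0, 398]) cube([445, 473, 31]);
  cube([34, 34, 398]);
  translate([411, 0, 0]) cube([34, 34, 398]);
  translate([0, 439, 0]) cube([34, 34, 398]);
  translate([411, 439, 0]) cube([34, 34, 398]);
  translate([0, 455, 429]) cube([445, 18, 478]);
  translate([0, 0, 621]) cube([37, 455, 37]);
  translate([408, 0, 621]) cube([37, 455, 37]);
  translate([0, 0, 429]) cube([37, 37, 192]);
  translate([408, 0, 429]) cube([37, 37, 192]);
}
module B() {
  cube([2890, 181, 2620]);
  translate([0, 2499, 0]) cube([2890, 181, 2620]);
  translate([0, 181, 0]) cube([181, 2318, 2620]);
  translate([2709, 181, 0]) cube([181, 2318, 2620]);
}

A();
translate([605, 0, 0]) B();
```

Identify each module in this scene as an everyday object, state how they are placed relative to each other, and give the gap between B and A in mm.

A is a chair. B is a house frame. The house frame is on the floor beside the chair on its +x side. The gap between the house frame and the chair is 160 mm.

The house frame's nearest face is 160 mm from the chair's +x face.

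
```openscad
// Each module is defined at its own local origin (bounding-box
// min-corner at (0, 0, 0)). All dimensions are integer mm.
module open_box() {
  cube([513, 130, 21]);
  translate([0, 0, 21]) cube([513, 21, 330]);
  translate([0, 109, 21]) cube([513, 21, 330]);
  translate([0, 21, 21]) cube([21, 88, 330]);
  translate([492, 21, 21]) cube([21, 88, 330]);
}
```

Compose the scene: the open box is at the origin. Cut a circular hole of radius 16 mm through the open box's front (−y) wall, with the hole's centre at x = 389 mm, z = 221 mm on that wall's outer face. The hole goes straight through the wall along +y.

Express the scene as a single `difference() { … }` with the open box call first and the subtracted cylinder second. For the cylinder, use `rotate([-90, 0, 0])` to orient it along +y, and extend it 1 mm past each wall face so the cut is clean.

difference() {
  open_box();
  translate([389, -1, 221]) rotate([-90, 0, 0]) cylinder(h = 23, r = 16);
}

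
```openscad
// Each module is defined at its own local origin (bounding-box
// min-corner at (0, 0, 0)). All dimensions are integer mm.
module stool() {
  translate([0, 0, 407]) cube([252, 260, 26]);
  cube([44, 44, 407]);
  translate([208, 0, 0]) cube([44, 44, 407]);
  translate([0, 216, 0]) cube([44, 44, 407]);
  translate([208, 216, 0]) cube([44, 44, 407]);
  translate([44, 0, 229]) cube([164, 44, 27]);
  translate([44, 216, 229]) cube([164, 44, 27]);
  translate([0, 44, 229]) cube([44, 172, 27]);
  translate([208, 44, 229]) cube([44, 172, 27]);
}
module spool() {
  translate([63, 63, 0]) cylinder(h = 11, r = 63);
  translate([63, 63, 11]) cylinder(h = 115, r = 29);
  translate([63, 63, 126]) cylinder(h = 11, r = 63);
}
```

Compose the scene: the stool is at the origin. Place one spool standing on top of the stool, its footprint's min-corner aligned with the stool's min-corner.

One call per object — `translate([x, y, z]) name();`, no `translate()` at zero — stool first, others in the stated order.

stool();
translate([0, 0, 433]) spool();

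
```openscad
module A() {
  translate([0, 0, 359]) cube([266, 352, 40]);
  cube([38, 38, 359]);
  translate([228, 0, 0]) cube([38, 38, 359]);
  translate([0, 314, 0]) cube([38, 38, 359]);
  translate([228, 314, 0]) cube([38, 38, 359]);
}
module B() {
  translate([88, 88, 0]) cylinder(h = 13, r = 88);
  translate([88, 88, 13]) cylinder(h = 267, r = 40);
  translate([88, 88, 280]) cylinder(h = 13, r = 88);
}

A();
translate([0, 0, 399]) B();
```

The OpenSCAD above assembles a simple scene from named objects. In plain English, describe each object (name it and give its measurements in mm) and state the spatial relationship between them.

A is a simple wooden stool: a rectangular seat 266 mm (x) by 352 mm (y), 40 mm thick, top face at z = 399 mm, on four square legs, each 38×38 mm in cross-section. The legs rest on z = 0, each flush with a corner of the seat.

B is a spool: two coaxial disc flanges of radius 88 mm and thickness 13 mm, joined by a core cylinder of radius 40 mm and height 267 mm. The lower flange rests on z = 0 and the three cylinders share a vertical axis.

The spool is on top of the stool.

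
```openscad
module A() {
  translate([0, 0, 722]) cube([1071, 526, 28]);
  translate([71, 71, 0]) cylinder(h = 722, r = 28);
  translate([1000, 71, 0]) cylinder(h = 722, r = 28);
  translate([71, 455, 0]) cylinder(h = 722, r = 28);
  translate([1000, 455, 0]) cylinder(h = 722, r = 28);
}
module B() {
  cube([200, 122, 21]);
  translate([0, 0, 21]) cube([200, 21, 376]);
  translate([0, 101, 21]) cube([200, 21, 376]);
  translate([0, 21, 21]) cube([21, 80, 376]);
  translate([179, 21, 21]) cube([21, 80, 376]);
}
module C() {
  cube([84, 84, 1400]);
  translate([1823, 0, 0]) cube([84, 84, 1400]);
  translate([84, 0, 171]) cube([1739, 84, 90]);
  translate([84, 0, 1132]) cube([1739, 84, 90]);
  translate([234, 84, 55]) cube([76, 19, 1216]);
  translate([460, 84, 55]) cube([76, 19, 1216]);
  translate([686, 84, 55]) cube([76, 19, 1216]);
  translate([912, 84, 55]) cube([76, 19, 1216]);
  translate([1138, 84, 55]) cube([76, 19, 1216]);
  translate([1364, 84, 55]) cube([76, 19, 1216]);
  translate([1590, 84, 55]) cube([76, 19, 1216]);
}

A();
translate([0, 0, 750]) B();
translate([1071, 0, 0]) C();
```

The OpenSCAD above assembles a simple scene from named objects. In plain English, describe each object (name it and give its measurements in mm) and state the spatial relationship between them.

A is a rectangular dining table. The top is 1071×526×28 mm with its upper surface at z = 750 mm. It stands on four round legs of 56 mm diameter, each leg's bounding box inset 43 mm from the nearest pair of top edges, running from the floor to the underside of the top.

B is an open storage box with external size 200×122×397 mm and wall thickness 21 mm (the base is also 21 mm thick). The base covers the whole footprint; the four walls stand on the base, with the y-facing walls full-width and the x-facing walls fitting between their inner faces.

C is a fence section. Two 84×84 mm posts, 1400 mm tall, stand on the floor with a clear span of 1739 mm between their inner faces. Two horizontal rails of 84×90 mm section span the gap between the posts with their undersides at z = 171 mm and z = 1132 mm, flush with the posts' −y face. 7 pickets, each 76 mm wide, 19 mm thick and 1216 mm tall, are fixed to the +y face of the rails with their bottoms at z = 55 mm, evenly spaced across the span with equal gaps (rounded down to the nearest mm) at the −x end and between each pair — any rounding remainder accumulates at the +x end.

The open box is on top of the table. The fence section is against the table's +x side, with their −y faces flush.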